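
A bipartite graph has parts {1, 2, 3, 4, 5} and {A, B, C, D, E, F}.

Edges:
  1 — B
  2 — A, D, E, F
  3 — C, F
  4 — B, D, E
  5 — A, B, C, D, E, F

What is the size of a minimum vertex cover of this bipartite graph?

A maximum matching has 5 edges (e.g. 1–B, 2–D, 3–F, 4–E, 5–A).
By König's theorem the minimum vertex cover has the same size. One such cover is {1, 2, 3, 4, 5}.

5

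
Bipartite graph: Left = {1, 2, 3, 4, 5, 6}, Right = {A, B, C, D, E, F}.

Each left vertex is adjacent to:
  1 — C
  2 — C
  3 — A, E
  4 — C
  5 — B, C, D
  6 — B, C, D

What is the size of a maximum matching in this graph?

A valid assignment of size 4: 1→C, 3→E, 5→D, 6→B.
The set {1, 2, 4} has only 1 neighbour ({C}), so by Hall's theorem at most 4 of the 6 left vertices can be matched.

4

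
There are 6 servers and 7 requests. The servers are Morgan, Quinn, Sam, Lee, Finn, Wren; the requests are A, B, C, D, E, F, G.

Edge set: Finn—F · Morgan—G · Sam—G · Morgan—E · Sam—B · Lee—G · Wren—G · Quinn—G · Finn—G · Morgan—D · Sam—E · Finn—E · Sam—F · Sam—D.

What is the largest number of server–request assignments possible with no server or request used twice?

4

For example, pair Morgan-D, Quinn-G, Sam-B, Finn-E.
The set {Quinn, Lee, Wren} has only 1 neighbour ({G}), so by Hall's theorem at most 4 of the 6 servers can be matched.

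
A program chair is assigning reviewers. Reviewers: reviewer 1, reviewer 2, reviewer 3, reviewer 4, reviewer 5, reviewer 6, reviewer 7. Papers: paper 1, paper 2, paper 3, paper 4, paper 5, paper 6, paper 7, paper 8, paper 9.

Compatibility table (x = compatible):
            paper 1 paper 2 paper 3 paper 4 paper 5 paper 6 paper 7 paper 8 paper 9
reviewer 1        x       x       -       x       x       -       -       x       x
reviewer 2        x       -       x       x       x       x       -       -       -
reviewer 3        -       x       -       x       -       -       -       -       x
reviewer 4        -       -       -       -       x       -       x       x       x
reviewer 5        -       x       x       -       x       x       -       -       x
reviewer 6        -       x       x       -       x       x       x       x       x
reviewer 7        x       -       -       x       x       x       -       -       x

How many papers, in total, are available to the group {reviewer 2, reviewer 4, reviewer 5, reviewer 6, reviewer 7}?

9

The union of neighbours of {reviewer 2, reviewer 4, reviewer 5, reviewer 6, reviewer 7} is {paper 1, paper 2, paper 3, paper 4, paper 5, paper 6, paper 7, paper 8, paper 9}, which has 9 elements.
Since |N(S)| = 9 ≥ |S| = 5, Hall's condition holds for this subset.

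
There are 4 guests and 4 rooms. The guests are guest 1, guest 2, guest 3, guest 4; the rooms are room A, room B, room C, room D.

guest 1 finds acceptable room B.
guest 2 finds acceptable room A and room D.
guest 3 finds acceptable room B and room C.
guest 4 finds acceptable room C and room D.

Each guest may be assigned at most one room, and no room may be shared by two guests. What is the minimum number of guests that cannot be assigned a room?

0

For example, pair guest 1→room B, guest 2→room A, guest 3→room C, guest 4→room D.
All 4 guests are matched, so no larger matching exists.
That matches 4 of the 4, leaving 0 unmatched; no matching can do better.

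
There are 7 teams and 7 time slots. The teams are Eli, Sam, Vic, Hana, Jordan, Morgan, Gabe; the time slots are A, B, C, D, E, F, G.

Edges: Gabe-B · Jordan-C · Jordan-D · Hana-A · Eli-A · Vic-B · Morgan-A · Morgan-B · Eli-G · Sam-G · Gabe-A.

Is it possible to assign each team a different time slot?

No

The set {Eli, Sam, Vic, Hana, Morgan, Gabe} has only 3 neighbours ({A, B, G}), so by Hall's theorem at most 4 of the 7 teams can be matched.
Hence no matching covers every team.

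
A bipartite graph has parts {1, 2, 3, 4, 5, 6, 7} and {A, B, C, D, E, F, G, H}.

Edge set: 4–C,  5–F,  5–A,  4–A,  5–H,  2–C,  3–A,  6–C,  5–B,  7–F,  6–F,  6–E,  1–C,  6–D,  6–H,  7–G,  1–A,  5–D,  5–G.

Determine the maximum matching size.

5

A valid assignment of size 5: 1→A, 2→C, 5→G, 6→E, 7→F.
The set {1, 2, 3, 4} has only 2 neighbours ({A, C}), so by Hall's theorem at most 5 of the 7 left vertices can be matched.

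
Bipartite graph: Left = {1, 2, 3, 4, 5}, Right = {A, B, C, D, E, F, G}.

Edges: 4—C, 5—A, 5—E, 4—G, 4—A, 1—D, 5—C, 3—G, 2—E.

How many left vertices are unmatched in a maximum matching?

0

One maximum matching: 1-D, 2-E, 3-G, 4-A, 5-C.
All 5 left vertices are matched, so no larger matching exists.
That matches 5 of the 5, leaving 0 unmatched; no matching can do better.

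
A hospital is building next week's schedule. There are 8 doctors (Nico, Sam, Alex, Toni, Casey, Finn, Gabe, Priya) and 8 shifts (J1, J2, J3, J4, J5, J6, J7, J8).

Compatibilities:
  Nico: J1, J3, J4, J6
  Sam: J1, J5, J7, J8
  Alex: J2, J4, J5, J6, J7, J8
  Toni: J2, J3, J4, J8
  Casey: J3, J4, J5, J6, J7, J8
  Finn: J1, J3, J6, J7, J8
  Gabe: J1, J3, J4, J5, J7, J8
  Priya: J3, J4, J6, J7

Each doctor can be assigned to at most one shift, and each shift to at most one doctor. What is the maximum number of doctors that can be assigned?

8

A valid assignment of size 8: Nico-J6, Sam-J5, Alex-J4, Toni-J2, Casey-J7, Finn-J8, Gabe-J1, Priya-J3.
All 8 doctors are matched, so no larger matching exists.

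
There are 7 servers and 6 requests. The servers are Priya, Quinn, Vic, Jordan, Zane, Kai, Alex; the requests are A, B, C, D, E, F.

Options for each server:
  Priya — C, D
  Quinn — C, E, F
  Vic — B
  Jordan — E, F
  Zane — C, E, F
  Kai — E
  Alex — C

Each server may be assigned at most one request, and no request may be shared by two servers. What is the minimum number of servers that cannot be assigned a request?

2

For example, pair Priya-D, Quinn-C, Vic-B, Jordan-F, Zane-E.
The set {Quinn, Jordan, Zane, Kai, Alex} has only 3 neighbours ({C, E, F}), so by Hall's theorem at most 5 of the 7 servers can be matched.
That matches 5 of the 7, leaving 2 unmatched; no matching can do better.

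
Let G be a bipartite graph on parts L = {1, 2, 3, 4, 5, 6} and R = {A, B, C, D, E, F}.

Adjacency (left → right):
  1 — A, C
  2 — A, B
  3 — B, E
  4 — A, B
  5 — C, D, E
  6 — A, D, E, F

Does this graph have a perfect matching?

Yes

A valid assignment of size 6: 1→C, 2→A, 3→E, 4→B, 5→D, 6→F.
Every left vertex is matched, so this is a perfect matching.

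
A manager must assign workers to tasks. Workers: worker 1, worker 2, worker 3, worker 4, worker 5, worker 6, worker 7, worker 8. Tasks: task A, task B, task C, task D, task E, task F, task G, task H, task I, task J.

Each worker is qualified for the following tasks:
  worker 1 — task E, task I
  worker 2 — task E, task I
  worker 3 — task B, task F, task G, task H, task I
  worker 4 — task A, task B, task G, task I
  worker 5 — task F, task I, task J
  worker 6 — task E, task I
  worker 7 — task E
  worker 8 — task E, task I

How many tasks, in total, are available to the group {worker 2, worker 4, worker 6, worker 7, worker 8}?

5

The union of neighbours of {worker 2, worker 4, worker 6, worker 7, worker 8} is {task A, task B, task E, task G, task I}, which has 5 elements.
Since |N(S)| = 5 ≥ |S| = 5, Hall's condition holds for this subset.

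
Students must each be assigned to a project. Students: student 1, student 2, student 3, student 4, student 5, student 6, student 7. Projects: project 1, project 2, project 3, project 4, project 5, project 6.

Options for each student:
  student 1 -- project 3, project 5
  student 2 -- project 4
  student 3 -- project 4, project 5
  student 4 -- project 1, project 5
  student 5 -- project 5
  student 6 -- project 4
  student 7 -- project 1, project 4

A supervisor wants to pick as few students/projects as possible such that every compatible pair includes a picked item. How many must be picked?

{student 1, project 1, project 4, project 5} is a vertex cover of size 4: every edge has an endpoint in this set.
No smaller cover exists because student 1–project 3, student 2–project 4, student 3–project 5, student 4–project 1 is a matching of size 4, and a cover must include an endpoint of each of these disjoint edges (König's theorem).

4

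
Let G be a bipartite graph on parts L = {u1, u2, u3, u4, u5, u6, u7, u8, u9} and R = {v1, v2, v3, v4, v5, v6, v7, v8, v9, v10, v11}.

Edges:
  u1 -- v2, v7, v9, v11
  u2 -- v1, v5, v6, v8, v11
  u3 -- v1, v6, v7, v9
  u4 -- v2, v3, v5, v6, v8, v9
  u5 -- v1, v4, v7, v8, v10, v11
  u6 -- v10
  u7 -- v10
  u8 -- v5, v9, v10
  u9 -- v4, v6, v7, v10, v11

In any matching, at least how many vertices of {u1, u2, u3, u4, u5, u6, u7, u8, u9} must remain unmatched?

1

A valid assignment of size 8: u1-v2, u2-v6, u3-v7, u4-v3, u5-v1, u6-v10, u8-v9, u9-v11.
The set {u6, u7} has only 1 neighbour ({v10}), so by Hall's theorem at most 8 of the 9 left vertices can be matched.
That matches 8 of the 9, leaving 1 unmatched; no matching can do better.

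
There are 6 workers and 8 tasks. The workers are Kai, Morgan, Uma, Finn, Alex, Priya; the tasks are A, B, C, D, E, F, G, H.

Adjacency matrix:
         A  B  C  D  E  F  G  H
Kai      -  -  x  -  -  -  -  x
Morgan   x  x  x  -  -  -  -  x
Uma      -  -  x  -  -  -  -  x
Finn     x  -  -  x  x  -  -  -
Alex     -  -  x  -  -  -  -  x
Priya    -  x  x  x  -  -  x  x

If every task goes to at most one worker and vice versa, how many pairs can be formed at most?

5

For example, pair Kai–H, Morgan–B, Uma–C, Finn–E, Priya–G.
The set {Kai, Uma, Alex} has only 2 neighbours ({C, H}), so by Hall's theorem at most 5 of the 6 workers can be matched.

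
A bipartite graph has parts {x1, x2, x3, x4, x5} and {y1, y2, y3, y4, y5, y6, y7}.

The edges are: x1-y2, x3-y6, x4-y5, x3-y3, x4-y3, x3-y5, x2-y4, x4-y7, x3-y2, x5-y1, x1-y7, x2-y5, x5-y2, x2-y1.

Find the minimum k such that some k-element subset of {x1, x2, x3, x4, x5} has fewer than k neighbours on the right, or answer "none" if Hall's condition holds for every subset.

A matching saturating every left vertex exists, for instance x1→y7, x2→y4, x3→y2, x4→y3, x5→y1.
By Hall's marriage theorem, this means |N(S)| ≥ |S| for every subset S, so no violating subset exists.

none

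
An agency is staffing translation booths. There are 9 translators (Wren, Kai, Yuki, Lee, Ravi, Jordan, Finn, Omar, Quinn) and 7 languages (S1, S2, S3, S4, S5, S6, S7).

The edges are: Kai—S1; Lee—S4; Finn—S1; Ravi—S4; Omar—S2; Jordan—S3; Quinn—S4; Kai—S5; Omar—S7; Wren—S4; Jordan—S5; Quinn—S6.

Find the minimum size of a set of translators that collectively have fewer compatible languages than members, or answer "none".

1

Take S = {Yuki}. Its neighbourhood is {}, so |N(S)| = 0 < |S| = 1.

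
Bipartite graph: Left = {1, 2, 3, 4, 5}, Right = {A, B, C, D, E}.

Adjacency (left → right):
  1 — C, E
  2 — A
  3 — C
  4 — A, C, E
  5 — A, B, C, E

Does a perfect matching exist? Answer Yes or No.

The set {1, 2, 3, 4} has only 3 neighbours ({A, C, E}), so by Hall's theorem at most 4 of the 5 left vertices can be matched.
Hence no matching covers every left vertex.

No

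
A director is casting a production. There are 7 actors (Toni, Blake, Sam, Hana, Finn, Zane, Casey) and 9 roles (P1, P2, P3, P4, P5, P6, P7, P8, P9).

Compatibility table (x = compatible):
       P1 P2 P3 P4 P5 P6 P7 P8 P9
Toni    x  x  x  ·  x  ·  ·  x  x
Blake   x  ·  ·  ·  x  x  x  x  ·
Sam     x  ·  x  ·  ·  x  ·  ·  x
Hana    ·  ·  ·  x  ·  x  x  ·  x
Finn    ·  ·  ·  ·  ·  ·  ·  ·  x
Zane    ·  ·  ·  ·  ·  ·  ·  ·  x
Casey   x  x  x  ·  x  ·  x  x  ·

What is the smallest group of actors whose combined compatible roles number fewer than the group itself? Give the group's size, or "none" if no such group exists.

2

Take S = {Finn, Zane}. Its neighbourhood is {P9}, so |N(S)| = 1 < |S| = 2.
No single vertex violates Hall's condition since each has at least one neighbour, so 2 is the minimum.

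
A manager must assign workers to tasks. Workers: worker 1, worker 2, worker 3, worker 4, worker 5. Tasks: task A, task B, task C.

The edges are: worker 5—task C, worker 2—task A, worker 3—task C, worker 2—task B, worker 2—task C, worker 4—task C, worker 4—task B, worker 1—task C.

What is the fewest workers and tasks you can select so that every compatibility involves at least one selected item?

3

A maximum matching has 3 edges (e.g. worker 1–task C, worker 2–task A, worker 4–task B).
By König's theorem the minimum vertex cover has the same size. One such cover is {worker 2, worker 4, task C}.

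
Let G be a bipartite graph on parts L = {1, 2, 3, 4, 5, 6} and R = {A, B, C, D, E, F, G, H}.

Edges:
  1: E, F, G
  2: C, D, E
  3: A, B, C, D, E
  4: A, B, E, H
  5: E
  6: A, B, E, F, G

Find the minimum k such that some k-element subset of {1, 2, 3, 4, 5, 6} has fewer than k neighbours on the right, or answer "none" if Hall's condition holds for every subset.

A matching saturating every left vertex exists, for instance 1→F, 2→C, 3→A, 4→B, 5→E, 6→G.
By Hall's marriage theorem, this means |N(S)| ≥ |S| for every subset S, so no violating subset exists.

none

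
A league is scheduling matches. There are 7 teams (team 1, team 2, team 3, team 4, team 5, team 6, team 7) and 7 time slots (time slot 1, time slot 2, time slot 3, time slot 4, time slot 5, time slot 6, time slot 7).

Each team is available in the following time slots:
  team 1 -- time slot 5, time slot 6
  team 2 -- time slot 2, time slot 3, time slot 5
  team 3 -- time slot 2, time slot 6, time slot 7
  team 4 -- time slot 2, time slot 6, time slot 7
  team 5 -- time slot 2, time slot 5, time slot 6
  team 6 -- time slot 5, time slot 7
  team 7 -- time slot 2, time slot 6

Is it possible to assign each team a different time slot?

The set {team 1, team 3, team 4, team 5, team 6, team 7} has only 4 neighbours ({time slot 2, time slot 5, time slot 6, time slot 7}), so by Hall's theorem at most 5 of the 7 teams can be matched.
Hence no matching covers every team.

No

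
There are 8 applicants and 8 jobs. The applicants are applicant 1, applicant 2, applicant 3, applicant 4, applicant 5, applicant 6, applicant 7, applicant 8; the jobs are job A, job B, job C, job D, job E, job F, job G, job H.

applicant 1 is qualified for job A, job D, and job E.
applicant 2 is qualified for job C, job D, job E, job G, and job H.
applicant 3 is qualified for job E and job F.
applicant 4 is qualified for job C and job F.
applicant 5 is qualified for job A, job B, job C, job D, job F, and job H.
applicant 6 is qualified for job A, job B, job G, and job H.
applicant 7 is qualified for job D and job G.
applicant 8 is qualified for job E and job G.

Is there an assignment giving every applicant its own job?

One maximum matching: applicant 1-job A, applicant 2-job H, applicant 3-job E, applicant 4-job C, applicant 5-job F, applicant 6-job B, applicant 7-job D, applicant 8-job G.
Every applicant is matched, so this is a perfect matching.

Yes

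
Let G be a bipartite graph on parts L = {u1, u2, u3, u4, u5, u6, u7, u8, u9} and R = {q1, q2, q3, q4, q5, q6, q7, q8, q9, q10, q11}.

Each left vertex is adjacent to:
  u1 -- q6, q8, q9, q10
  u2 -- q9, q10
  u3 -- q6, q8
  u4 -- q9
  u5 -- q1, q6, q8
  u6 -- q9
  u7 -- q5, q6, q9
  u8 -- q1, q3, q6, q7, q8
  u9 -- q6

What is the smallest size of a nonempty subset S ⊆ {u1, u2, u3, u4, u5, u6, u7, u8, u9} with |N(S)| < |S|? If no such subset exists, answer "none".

2

Take S = {u4, u6}. Its neighbourhood is {q9}, so |N(S)| = 1 < |S| = 2.
No single vertex violates Hall's condition since each has at least one neighbour, so 2 is the minimum.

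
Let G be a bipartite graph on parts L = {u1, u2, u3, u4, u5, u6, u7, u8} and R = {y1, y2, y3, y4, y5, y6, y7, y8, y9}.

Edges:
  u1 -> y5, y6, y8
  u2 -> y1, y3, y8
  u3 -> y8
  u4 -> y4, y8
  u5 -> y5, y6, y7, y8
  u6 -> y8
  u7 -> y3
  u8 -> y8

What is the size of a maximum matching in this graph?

A valid assignment of size 6: u1-y6, u2-y1, u3-y8, u4-y4, u5-y7, u7-y3.
The set {u3, u6, u8} has only 1 neighbour ({y8}), so by Hall's theorem at most 6 of the 8 left vertices can be matched.

6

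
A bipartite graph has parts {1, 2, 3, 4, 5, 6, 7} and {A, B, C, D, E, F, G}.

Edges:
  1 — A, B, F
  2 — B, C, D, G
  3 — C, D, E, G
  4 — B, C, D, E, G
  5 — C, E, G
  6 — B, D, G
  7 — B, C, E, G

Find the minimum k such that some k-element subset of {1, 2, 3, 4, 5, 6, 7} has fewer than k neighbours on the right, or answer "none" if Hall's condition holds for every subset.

Take S = {2, 3, 4, 5, 6, 7}. Its neighbourhood is {B, C, D, E, G}, so |N(S)| = 5 < |S| = 6.
Every subset of size less than 6 has at least as many neighbours as members, so 6 is the minimum.

6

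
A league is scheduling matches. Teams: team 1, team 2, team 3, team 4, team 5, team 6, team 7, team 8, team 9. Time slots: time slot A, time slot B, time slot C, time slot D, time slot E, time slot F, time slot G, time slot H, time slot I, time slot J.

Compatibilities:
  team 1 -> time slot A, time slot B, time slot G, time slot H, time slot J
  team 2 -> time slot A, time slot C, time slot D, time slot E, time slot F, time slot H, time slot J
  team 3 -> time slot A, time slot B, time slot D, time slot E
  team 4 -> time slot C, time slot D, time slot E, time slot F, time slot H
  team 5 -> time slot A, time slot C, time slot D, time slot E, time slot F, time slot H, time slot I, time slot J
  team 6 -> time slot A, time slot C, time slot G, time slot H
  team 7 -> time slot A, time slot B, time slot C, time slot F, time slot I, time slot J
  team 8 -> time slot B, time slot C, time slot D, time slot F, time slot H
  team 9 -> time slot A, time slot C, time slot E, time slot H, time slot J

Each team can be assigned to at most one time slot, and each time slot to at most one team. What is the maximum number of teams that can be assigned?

9

For example, pair team 1-time slot G, team 2-time slot D, team 3-time slot B, team 4-time slot E, team 5-time slot C, team 6-time slot A, team 7-time slot I, team 8-time slot H, team 9-time slot J.
All 9 teams are matched, so no larger matching exists.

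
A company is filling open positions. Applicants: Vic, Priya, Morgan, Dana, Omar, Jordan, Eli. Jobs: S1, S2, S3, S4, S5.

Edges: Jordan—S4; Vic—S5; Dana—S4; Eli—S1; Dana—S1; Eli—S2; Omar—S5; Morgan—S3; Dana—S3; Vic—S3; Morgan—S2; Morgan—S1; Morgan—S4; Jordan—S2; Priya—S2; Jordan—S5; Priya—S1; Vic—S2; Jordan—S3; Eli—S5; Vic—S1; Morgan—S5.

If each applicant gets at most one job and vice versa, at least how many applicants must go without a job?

For example, pair Vic→S3, Priya→S1, Morgan→S2, Dana→S4, Omar→S5.
The set {Vic, Priya, Morgan, Dana, Omar, Jordan, Eli} has only 5 neighbours ({S1, S2, S3, S4, S5}), so by Hall's theorem at most 5 of the 7 applicants can be matched.
That matches 5 of the 7, leaving 2 unmatched; no matching can do better.

2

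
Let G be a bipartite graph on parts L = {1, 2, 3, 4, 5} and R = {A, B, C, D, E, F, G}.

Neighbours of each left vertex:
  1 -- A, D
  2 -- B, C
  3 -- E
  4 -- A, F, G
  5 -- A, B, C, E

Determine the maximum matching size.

5

A valid assignment of size 5: 1→D, 2→C, 3→E, 4→F, 5→B.
All 5 left vertices are matched, so no larger matching exists.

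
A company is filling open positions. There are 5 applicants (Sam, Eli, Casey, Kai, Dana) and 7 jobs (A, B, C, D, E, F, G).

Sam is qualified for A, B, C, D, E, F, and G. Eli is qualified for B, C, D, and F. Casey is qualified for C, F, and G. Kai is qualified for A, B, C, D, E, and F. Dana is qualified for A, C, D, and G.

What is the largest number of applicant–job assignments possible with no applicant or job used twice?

5

One maximum matching: Sam-A, Eli-B, Casey-F, Kai-E, Dana-G.
This saturates every applicant, so 5 is the maximum.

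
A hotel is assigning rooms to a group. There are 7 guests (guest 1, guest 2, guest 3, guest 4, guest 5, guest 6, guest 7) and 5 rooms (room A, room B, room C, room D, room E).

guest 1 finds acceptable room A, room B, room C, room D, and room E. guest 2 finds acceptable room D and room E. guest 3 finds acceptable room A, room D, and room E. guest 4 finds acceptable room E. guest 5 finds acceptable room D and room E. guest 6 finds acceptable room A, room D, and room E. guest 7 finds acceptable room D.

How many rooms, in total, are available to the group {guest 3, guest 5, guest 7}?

The union of neighbours of {guest 3, guest 5, guest 7} is {room A, room D, room E}, which has 3 elements.
Since |N(S)| = 3 ≥ |S| = 3, Hall's condition holds for this subset.

3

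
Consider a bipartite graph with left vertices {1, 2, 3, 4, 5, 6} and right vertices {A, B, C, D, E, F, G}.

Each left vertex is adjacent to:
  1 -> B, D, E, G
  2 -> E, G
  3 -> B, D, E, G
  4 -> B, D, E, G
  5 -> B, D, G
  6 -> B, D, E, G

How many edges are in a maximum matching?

4

A valid assignment of size 4: 1-D, 2-G, 3-E, 4-B.
The set {1, 2, 3, 4, 5, 6} has only 4 neighbours ({B, D, E, G}), so by Hall's theorem at most 4 of the 6 left vertices can be matched.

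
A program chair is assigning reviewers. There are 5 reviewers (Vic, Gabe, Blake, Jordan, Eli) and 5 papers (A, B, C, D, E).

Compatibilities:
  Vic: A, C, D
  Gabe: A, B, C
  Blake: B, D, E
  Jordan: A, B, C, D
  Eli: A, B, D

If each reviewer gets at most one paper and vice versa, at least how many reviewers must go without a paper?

For example, pair Vic-D, Gabe-A, Blake-E, Jordan-C, Eli-B.
All 5 reviewers are matched, so no larger matching exists.
That matches 5 of the 5, leaving 0 unmatched; no matching can do better.

0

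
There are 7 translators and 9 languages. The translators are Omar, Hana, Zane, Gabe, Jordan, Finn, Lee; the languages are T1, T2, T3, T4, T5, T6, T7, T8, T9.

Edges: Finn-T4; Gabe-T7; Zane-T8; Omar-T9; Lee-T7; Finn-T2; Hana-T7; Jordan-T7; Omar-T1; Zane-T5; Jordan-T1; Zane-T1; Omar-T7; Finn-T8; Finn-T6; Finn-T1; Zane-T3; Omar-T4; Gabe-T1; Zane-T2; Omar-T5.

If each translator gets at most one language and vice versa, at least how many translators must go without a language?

A valid assignment of size 5: Omar–T5, Hana–T7, Zane–T3, Gabe–T1, Finn–T4.
The set {Hana, Gabe, Jordan, Lee} has only 2 neighbours ({T1, T7}), so by Hall's theorem at most 5 of the 7 translators can be matched.
That matches 5 of the 7, leaving 2 unmatched; no matching can do better.

2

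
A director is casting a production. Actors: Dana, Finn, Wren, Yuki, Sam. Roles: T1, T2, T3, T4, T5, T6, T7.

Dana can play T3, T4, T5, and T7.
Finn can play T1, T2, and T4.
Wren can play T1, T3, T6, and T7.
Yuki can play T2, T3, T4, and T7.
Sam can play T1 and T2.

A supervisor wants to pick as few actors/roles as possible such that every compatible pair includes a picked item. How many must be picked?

5

A maximum matching has 5 edges (e.g. Dana–T5, Finn–T1, Wren–T7, Yuki–T4, Sam–T2).
By König's theorem the minimum vertex cover has the same size. One such cover is {Dana, Finn, Wren, Yuki, Sam}.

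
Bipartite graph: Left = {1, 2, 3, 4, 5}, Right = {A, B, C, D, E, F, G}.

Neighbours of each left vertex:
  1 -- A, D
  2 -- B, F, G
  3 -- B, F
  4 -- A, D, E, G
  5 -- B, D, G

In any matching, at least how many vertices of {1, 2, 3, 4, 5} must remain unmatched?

One maximum matching: 1–D, 2–G, 3–F, 4–E, 5–B.
This saturates every left vertex, so 5 is the maximum.
That matches 5 of the 5, leaving 0 unmatched; no matching can do better.

0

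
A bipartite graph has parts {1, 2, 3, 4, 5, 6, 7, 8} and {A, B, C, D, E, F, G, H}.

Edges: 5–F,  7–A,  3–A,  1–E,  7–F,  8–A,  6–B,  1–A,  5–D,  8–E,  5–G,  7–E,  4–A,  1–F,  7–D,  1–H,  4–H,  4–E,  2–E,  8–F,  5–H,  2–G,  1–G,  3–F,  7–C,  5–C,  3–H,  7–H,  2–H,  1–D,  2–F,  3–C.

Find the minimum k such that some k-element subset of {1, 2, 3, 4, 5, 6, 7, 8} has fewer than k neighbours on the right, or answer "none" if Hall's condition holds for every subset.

none

A matching saturating every left vertex exists, for instance 1→A, 2→F, 3→C, 4→H, 5→G, 6→B, 7→D, 8→E.
By Hall's marriage theorem, this means |N(S)| ≥ |S| for every subset S, so no violating subset exists.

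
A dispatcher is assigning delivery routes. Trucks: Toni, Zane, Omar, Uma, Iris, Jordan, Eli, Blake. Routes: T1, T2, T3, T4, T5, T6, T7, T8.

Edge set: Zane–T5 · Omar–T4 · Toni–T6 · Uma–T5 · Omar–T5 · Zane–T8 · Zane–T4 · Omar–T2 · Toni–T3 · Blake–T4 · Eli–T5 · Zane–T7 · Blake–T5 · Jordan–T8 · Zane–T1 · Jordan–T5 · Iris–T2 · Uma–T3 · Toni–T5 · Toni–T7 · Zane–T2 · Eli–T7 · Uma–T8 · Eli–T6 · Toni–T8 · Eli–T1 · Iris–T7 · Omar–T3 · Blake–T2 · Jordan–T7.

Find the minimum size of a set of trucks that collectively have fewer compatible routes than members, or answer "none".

none

A matching saturating every truck exists, for instance Toni→T6, Zane→T7, Omar→T4, Uma→T3, Iris→T2, Jordan→T8, Eli→T1, Blake→T5.
By Hall's marriage theorem, this means |N(S)| ≥ |S| for every subset S, so no violating subset exists.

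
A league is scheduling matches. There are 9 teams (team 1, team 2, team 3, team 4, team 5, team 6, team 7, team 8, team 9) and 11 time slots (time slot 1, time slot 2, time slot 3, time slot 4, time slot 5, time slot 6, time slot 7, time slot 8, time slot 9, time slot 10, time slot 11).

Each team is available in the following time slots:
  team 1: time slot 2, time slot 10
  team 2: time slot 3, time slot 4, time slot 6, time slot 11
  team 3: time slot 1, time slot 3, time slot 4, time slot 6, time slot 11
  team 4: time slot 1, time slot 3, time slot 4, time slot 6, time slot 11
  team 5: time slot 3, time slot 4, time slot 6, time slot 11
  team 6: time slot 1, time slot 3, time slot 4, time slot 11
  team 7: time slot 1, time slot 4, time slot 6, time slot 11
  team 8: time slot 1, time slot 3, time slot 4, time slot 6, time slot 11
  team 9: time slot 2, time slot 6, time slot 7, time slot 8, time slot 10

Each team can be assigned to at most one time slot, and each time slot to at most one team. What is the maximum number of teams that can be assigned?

7

For example, pair team 1–time slot 10, team 2–time slot 6, team 3–time slot 1, team 4–time slot 11, team 5–time slot 3, team 6–time slot 4, team 9–time slot 8.
The set {team 2, team 3, team 4, team 5, team 6, team 7, team 8} has only 5 neighbours ({time slot 1, time slot 11, time slot 3, time slot 4, time slot 6}), so by Hall's theorem at most 7 of the 9 teams can be matched.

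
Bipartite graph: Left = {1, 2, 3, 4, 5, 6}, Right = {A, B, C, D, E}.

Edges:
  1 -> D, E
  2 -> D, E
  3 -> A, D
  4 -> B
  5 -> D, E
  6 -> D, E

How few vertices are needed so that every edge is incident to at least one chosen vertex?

The 4 edges 1–D, 2–E, 3–A, 4–B form a matching, so any vertex cover needs at least 4 vertices (one per matched edge).
Conversely {3, 4, D, E} meets every edge and has exactly 4 vertices, so 4 is optimal.

4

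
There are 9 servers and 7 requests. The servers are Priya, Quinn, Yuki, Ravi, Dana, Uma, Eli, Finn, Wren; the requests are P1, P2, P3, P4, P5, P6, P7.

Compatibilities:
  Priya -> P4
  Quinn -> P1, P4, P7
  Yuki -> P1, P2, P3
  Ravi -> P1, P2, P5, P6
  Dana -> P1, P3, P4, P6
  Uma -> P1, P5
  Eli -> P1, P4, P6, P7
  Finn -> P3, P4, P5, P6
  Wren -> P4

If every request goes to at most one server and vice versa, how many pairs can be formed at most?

7

For example, pair Priya→P4, Quinn→P7, Yuki→P2, Ravi→P6, Dana→P3, Uma→P5, Eli→P1.
The set {Priya, Quinn, Yuki, Ravi, Dana, Uma, Eli, Finn, Wren} has only 7 neighbours ({P1, P2, P3, P4, P5, P6, P7}), so by Hall's theorem at most 7 of the 9 servers can be matched.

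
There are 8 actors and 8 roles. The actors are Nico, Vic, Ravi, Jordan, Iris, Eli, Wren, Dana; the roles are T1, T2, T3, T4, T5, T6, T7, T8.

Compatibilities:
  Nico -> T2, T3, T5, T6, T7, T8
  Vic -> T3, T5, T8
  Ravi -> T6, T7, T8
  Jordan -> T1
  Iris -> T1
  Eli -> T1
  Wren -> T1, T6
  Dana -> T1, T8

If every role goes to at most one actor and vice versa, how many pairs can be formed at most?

For example, pair Nico-T3, Vic-T5, Ravi-T7, Jordan-T1, Wren-T6, Dana-T8.
The set {Jordan, Iris, Eli} has only 1 neighbour ({T1}), so by Hall's theorem at most 6 of the 8 actors can be matched.

6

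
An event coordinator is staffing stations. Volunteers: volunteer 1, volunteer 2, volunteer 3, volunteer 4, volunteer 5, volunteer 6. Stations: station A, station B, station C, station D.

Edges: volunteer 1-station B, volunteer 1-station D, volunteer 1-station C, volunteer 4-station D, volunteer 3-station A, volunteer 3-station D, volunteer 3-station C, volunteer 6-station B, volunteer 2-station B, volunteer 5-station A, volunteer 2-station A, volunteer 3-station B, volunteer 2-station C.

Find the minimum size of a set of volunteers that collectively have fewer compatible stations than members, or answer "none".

Take S = {volunteer 1, volunteer 2, volunteer 3, volunteer 4, volunteer 5}. Its neighbourhood is {station A, station B, station C, station D}, so |N(S)| = 4 < |S| = 5.
Every subset of size less than 5 has at least as many neighbours as members, so 5 is the minimum.

5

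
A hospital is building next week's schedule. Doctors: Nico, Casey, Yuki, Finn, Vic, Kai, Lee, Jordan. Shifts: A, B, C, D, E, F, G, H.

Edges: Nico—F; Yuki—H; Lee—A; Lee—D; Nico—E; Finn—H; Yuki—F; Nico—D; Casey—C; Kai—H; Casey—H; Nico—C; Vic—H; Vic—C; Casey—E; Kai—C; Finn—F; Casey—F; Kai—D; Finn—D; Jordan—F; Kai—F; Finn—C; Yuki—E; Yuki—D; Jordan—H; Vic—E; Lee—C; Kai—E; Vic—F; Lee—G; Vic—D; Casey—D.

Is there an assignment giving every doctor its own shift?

No

The set {Nico, Casey, Yuki, Finn, Vic, Kai, Jordan} has only 5 neighbours ({C, D, E, F, H}), so by Hall's theorem at most 6 of the 8 doctors can be matched.
Hence no matching covers every doctor.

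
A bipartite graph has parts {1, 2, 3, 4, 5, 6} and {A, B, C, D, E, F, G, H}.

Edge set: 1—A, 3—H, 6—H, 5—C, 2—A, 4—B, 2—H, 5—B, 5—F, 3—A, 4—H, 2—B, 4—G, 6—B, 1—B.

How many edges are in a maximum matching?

A valid assignment of size 5: 1→A, 2→B, 3→H, 4→G, 5→F.
The set {1, 2, 3, 6} has only 3 neighbours ({A, B, H}), so by Hall's theorem at most 5 of the 6 left vertices can be matched.

5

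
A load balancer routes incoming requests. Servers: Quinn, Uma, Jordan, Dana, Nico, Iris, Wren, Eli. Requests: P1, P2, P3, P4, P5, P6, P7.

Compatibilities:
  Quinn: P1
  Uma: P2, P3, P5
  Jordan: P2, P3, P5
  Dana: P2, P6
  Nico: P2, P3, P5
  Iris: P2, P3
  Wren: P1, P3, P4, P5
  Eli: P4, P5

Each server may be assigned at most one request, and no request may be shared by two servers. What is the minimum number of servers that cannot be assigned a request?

A valid assignment of size 6: Quinn→P1, Uma→P2, Jordan→P3, Dana→P6, Nico→P5, Wren→P4.
The set {Quinn, Uma, Jordan, Nico, Iris, Wren, Eli} has only 5 neighbours ({P1, P2, P3, P4, P5}), so by Hall's theorem at most 6 of the 8 servers can be matched.
That matches 6 of the 8, leaving 2 unmatched; no matching can do better.

2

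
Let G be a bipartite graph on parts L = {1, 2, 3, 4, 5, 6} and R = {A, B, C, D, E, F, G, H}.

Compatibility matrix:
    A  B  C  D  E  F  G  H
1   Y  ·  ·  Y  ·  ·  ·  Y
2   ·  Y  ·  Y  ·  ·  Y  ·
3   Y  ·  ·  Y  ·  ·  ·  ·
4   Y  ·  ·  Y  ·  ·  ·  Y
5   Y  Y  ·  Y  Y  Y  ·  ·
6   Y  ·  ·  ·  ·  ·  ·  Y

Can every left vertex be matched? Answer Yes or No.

The set {1, 3, 4, 6} has only 3 neighbours ({A, D, H}), so by Hall's theorem at most 5 of the 6 left vertices can be matched.
Hence no matching covers every left vertex.

No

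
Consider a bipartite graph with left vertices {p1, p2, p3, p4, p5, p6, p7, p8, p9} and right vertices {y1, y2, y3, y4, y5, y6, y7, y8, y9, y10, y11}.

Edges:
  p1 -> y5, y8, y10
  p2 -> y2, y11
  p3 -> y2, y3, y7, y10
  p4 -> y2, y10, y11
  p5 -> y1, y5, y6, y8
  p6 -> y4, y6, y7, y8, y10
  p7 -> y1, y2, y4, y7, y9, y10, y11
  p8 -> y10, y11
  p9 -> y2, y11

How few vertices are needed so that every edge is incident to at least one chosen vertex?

8

A maximum matching has 8 edges (e.g. p1–y5, p2–y11, p3–y3, p4–y2, p5–y1, p6–y6, p7–y7, p8–y10).
By König's theorem the minimum vertex cover has the same size. One such cover is {p1, p3, p5, p6, p7, y2, y10, y11}.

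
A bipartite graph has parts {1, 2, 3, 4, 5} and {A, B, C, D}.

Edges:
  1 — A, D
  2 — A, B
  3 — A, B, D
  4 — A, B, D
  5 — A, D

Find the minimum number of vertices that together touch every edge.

A maximum matching has 3 edges (e.g. 1–D, 2–A, 3–B).
By König's theorem the minimum vertex cover has the same size. One such cover is {A, B, D}.

3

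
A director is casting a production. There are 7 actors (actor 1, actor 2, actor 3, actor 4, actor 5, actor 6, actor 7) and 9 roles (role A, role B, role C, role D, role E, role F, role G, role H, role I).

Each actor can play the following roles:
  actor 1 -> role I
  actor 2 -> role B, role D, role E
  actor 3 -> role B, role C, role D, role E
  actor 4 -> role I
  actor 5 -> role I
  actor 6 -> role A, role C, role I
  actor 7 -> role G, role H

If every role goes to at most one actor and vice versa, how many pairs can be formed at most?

5

One maximum matching: actor 1→role I, actor 2→role E, actor 3→role D, actor 6→role A, actor 7→role G.
The set {actor 1, actor 4, actor 5} has only 1 neighbour ({role I}), so by Hall's theorem at most 5 of the 7 actors can be matched.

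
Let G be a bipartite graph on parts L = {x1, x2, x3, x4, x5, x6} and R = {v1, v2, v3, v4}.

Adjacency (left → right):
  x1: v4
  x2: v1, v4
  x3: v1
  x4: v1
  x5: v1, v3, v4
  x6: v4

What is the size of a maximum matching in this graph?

3

A valid assignment of size 3: x1-v4, x2-v1, x5-v3.
The set {x1, x2, x3, x4, x6} has only 2 neighbours ({v1, v4}), so by Hall's theorem at most 3 of the 6 left vertices can be matched.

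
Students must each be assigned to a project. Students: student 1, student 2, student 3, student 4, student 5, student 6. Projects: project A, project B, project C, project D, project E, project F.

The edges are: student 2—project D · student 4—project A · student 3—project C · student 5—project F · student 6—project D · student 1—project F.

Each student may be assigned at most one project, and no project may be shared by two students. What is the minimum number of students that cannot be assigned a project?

2

A valid assignment of size 4: student 1→project F, student 2→project D, student 3→project C, student 4→project A.
The set {student 1, student 2, student 5, student 6} has only 2 neighbours ({project D, project F}), so by Hall's theorem at most 4 of the 6 students can be matched.
That matches 4 of the 6, leaving 2 unmatched; no matching can do better.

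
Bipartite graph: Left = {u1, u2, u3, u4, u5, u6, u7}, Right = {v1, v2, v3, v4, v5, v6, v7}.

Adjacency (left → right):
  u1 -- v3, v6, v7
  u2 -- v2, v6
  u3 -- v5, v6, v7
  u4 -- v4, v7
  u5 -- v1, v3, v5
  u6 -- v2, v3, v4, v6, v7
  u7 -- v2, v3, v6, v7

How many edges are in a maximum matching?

7

A valid assignment of size 7: u1→v7, u2→v6, u3→v5, u4→v4, u5→v1, u6→v3, u7→v2.
All 7 left vertices are matched, so no larger matching exists.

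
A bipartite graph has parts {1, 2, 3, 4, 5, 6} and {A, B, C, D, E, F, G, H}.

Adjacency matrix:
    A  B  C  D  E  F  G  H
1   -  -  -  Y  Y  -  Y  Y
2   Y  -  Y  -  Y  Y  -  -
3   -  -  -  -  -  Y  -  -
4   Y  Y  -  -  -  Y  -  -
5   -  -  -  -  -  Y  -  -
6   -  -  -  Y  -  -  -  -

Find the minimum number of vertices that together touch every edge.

5

{1, 2, 4, 6, F} is a vertex cover of size 5: every edge has an endpoint in this set.
No smaller cover exists because 1–E, 2–C, 3–F, 4–B, 6–D is a matching of size 5, and a cover must include an endpoint of each of these disjoint edges (König's theorem).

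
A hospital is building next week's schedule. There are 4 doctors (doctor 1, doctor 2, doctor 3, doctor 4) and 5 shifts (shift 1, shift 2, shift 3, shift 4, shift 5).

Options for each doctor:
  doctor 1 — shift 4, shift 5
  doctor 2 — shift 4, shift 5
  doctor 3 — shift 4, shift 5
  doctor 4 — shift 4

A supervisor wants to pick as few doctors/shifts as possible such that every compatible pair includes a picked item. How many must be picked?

{shift 4, shift 5} is a vertex cover of size 2: every edge has an endpoint in this set.
No smaller cover exists because doctor 1–shift 4, doctor 2–shift 5 is a matching of size 2, and a cover must include an endpoint of each of these disjoint edges (König's theorem).

2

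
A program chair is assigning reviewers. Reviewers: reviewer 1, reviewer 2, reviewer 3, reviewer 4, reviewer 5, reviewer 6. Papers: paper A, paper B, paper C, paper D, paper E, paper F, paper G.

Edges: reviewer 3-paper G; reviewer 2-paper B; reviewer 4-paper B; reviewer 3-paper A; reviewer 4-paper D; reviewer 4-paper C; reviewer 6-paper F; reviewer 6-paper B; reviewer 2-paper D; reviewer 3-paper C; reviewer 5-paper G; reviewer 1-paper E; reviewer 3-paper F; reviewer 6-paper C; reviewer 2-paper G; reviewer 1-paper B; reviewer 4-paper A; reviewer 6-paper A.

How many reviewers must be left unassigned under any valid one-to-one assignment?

0

For example, pair reviewer 1-paper E, reviewer 2-paper B, reviewer 3-paper A, reviewer 4-paper D, reviewer 5-paper G, reviewer 6-paper C.
All 6 reviewers are matched, so no larger matching exists.
That matches 6 of the 6, leaving 0 unmatched; no matching can do better.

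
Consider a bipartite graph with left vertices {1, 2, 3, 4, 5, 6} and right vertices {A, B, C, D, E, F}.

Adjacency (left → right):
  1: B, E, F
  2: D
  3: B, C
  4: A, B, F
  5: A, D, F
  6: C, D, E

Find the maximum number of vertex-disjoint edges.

6

For example, pair 1-B, 2-D, 3-C, 4-F, 5-A, 6-E.
This saturates every left vertex, so 6 is the maximum.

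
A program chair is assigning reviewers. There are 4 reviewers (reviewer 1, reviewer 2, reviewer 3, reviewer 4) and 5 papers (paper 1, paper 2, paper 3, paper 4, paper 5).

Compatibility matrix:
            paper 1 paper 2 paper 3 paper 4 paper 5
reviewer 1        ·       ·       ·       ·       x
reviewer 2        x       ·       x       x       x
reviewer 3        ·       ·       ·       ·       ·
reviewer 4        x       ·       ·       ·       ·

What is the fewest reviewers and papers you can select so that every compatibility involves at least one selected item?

3

A maximum matching has 3 edges (e.g. reviewer 1–paper 5, reviewer 2–paper 4, reviewer 4–paper 1).
By König's theorem the minimum vertex cover has the same size. One such cover is {reviewer 1, reviewer 2, reviewer 4}.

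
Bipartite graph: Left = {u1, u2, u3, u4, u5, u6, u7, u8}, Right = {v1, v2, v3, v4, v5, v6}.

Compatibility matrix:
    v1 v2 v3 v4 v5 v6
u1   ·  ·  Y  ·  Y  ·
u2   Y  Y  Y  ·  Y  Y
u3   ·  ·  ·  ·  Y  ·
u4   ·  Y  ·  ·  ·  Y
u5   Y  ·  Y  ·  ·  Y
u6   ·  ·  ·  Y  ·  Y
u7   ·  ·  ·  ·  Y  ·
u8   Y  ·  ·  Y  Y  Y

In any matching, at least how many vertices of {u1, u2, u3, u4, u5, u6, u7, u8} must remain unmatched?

2

A valid assignment of size 6: u1–v3, u2–v1, u3–v5, u4–v2, u5–v6, u6–v4.
The set {u1, u2, u3, u4, u5, u6, u7, u8} has only 6 neighbours ({v1, v2, v3, v4, v5, v6}), so by Hall's theorem at most 6 of the 8 left vertices can be matched.
That matches 6 of the 8, leaving 2 unmatched; no matching can do better.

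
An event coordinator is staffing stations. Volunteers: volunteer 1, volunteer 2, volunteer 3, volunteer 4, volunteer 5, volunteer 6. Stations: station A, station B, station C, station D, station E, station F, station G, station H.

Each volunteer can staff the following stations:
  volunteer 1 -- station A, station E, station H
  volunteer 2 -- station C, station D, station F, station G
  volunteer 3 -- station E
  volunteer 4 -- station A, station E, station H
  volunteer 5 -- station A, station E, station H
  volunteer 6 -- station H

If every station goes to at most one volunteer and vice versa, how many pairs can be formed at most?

For example, pair volunteer 1-station H, volunteer 2-station D, volunteer 3-station E, volunteer 4-station A.
The set {volunteer 1, volunteer 3, volunteer 4, volunteer 5, volunteer 6} has only 3 neighbours ({station A, station E, station H}), so by Hall's theorem at most 4 of the 6 volunteers can be matched.

4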